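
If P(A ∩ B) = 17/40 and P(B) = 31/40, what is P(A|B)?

P(A|B) = P(A ∩ B) / P(B)
= (17/40) / (31/40)
= 17/31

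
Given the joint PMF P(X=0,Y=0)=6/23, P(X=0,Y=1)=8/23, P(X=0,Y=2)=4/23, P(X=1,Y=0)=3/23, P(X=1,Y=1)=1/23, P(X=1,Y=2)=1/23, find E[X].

First find marginal of X:
P(X=0) = 18/23
P(X=1) = 5/23
E[X] = 0 × 18/23 + 1 × 5/23 = 5/23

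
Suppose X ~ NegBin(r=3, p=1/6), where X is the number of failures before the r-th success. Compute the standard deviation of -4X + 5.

For X ~ NegBin(r=3, p=1/6), where X is the number of failures before the r-th success:
Var(X) = 90
SD(X) = √(Var(X)) = √(90) = 3 \sqrt{10}
SD(-4X + 5) = |-4| × SD(X) = 4 × 3 \sqrt{10} = 12 \sqrt{10}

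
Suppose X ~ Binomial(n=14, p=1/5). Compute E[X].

For X ~ Binomial(n=14, p=1/5), the expected value is:
E[X] = \frac{14}{5}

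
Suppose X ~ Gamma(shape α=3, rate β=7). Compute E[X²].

Using the identity E[X²] = Var(X) + (E[X])²:
E[X] = \frac{3}{7}
Var(X) = \frac{3}{49}
E[X²] = \frac{3}{49} + (\frac{3}{7})²
= \frac{12}{49}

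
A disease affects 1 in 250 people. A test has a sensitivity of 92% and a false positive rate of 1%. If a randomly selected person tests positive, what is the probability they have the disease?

Let D = the rare event, + = positive/flagged.
P(D) = 1/250
P(+|D) = 92/100 = 23/25
P(+|D') = 1/100
P(+) = P(+|D)P(D) + P(+|D')P(D')
     = \frac{23}{25} × \frac{1}{250} + \frac{1}{100} × \frac{249}{250}
     = \frac{341}{25000}
P(D|+) = P(+|D)P(D)/P(+) = \frac{92}{341}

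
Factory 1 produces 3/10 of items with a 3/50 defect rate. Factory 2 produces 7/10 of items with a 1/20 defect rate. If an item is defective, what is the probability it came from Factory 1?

Using Bayes' theorem:
P(F1) = 3/10, P(D|F1) = 3/50
P(F2) = 7/10, P(D|F2) = 1/20
P(D) = P(D|F1)P(F1) + P(D|F2)P(F2)
     = \frac{53}{1000}
P(F1|D) = P(D|F1)P(F1) / P(D)
= \frac{18}{53}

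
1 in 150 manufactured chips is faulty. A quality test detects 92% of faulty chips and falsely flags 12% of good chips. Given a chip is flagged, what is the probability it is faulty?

Let D = the rare event, + = positive/flagged.
P(D) = 1/150
P(+|D) = 92/100 = 23/25
P(+|D') = 12/100 = 3/25
P(+) = P(+|D)P(D) + P(+|D')P(D')
     = \frac{23}{25} × \frac{1}{150} + \frac{3}{25} × \frac{149}{150}
     = \frac{47}{375}
P(D|+) = P(+|D)P(D)/P(+) = \frac{23}{470}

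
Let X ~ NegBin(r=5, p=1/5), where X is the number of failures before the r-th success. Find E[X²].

Using the identity E[X²] = Var(X) + (E[X])²:
E[X] = 20
Var(X) = 100
E[X²] = 100 + (20)²
= 500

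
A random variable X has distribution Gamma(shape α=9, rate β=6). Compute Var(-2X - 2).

For X ~ Gamma(shape α=9, rate β=6):
Var(X) = \frac{1}{4}
Var(-2X - 2) = (-2)² × Var(X) = 4 × \frac{1}{4} = 1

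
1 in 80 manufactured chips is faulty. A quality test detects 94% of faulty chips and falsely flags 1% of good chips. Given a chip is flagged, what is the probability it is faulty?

Let D = the rare event, + = positive/flagged.
P(D) = 1/80
P(+|D) = 94/100 = 47/50
P(+|D') = 1/100
P(+) = P(+|D)P(D) + P(+|D')P(D')
     = \frac{47}{50} × \frac{1}{80} + \frac{1}{100} × \frac{79}{80}
     = \frac{173}{8000}
P(D|+) = P(+|D)P(D)/P(+) = \frac{94}{173}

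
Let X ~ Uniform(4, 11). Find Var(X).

For X ~ Uniform(4, 11):
Var(X) = \frac{49}{12}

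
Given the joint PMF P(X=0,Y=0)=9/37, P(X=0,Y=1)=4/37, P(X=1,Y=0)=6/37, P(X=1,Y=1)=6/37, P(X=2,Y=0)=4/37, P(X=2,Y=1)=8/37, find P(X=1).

P(X=1) = P(X=1,Y=0) + P(X=1,Y=1)
= 6/37 + 6/37
= 12/37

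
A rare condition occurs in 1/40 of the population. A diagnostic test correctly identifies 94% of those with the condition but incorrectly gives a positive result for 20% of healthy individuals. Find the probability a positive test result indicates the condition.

Let D = the rare event, + = positive/flagged.
P(D) = 1/40
P(+|D) = 94/100 = 47/50
P(+|D') = 20/100 = 1/5
P(+) = P(+|D)P(D) + P(+|D')P(D')
     = \frac{47}{50} × \frac{1}{40} + \frac{1}{5} × \frac{39}{40}
     = \frac{437}{2000}
P(D|+) = P(+|D)P(D)/P(+) = \frac{47}{437}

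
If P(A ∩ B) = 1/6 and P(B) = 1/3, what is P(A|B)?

P(A|B) = P(A ∩ B) / P(B)
= (1/6) / (1/3)
= 1/2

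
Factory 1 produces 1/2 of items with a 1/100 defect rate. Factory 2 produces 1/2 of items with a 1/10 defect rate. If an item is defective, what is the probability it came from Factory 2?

Using Bayes' theorem:
P(F1) = 1/2, P(D|F1) = 1/100
P(F2) = 1/2, P(D|F2) = 1/10
P(D) = P(D|F1)P(F1) + P(D|F2)P(F2)
     = \frac{11}{200}
P(F2|D) = P(D|F2)P(F2) / P(D)
= \frac{10}{11}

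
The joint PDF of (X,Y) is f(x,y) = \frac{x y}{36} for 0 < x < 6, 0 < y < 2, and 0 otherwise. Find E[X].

f_X(x) = ∫_0^2 \frac{x y}{36} dy = \frac{x}{18}
E[X] = ∫_0^6 x × (\frac{x}{18}) dx = 4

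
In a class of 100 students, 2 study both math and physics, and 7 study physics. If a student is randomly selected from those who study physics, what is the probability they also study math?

P(A ∩ B) = 2/100 = 1/50
P(B) = 7/100
P(A|B) = P(A ∩ B) / P(B) = (1/50) / (7/100) = 2/7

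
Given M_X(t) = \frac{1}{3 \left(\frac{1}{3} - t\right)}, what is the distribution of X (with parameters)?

The MGF M(t) = \frac{1}{3 \left(\frac{1}{3} - t\right)} is the standard form for the Exponential distribution.
Comparing with the known MGF formula identifies: Exponential(rate λ=1/3)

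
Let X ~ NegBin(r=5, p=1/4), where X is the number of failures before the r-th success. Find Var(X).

For X ~ NegBin(r=5, p=1/4), where X is the number of failures before the r-th success:
Var(X) = 60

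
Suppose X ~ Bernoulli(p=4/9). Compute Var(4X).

For X ~ Bernoulli(p=4/9):
Var(X) = \frac{20}{81}
Var(4X) = (4)² × Var(X) = 16 × \frac{20}{81} = \frac{320}{81}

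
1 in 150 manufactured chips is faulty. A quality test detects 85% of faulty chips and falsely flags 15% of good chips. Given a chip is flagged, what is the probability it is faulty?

Let D = the rare event, + = positive/flagged.
P(D) = 1/150
P(+|D) = 85/100 = 17/20
P(+|D') = 15/100 = 3/20
P(+) = P(+|D)P(D) + P(+|D')P(D')
     = \frac{17}{20} × \frac{1}{150} + \frac{3}{20} × \frac{149}{150}
     = \frac{58}{375}
P(D|+) = P(+|D)P(D)/P(+) = \frac{17}{464}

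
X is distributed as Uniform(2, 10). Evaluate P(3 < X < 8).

P(3 < X < 8) = ∫_{3}^{8} f(x) dx
where f(x) = \frac{1}{8}
= \frac{5}{8}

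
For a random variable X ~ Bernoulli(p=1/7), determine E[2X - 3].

For X ~ Bernoulli(p=1/7):
E[X] = \frac{1}{7}
E[2X - 3] = 2 × E[X] - 3 = - \frac{19}{7}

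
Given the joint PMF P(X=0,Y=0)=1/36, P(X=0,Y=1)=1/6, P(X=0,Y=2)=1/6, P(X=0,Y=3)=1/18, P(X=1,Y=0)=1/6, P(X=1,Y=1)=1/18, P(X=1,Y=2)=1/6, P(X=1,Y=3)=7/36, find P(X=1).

P(X=1) = P(X=1,Y=0) + P(X=1,Y=1) + P(X=1,Y=2) + P(X=1,Y=3)
= 1/6 + 1/18 + 1/6 + 7/36
= 7/12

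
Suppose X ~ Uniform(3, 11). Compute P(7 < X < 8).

P(7 < X < 8) = ∫_{7}^{8} f(x) dx
where f(x) = \frac{1}{8}
= \frac{1}{8}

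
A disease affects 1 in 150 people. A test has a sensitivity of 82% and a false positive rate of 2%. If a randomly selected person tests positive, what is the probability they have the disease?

Let D = the rare event, + = positive/flagged.
P(D) = 1/150
P(+|D) = 82/100 = 41/50
P(+|D') = 2/100 = 1/50
P(+) = P(+|D)P(D) + P(+|D')P(D')
     = \frac{41}{50} × \frac{1}{150} + \frac{1}{50} × \frac{149}{150}
     = \frac{19}{750}
P(D|+) = P(+|D)P(D)/P(+) = \frac{41}{190}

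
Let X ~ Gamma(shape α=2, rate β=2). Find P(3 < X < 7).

P(3 < X < 7) = ∫_{3}^{7} f(x) dx
where f(x) = 4 x e^{- 2 x}
= \frac{-15 + 7 e^{8}}{e^{14}}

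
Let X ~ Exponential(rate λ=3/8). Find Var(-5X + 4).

For X ~ Exponential(rate λ=3/8):
Var(X) = \frac{64}{9}
Var(-5X + 4) = (-5)² × Var(X) = 25 × \frac{64}{9} = \frac{1600}{9}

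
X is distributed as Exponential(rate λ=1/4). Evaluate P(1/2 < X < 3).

P(1/2 < X < 3) = ∫_{1/2}^{3} f(x) dx
where f(x) = \frac{e^{- \frac{x}{4}}}{4}
= - \frac{1}{e^{\frac{3}{4}}} + e^{- \frac{1}{8}}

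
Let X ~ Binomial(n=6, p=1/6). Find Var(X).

For X ~ Binomial(n=6, p=1/6):
Var(X) = \frac{5}{6}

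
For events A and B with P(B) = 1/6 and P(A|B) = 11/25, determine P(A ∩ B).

By definition, P(A|B) = P(A ∩ B) / P(B)
So P(A ∩ B) = P(A|B) × P(B)
= 11/25 × 1/6
= 11/150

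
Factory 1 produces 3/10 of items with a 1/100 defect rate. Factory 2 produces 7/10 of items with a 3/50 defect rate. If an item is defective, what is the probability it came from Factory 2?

Using Bayes' theorem:
P(F1) = 3/10, P(D|F1) = 1/100
P(F2) = 7/10, P(D|F2) = 3/50
P(D) = P(D|F1)P(F1) + P(D|F2)P(F2)
     = \frac{9}{200}
P(F2|D) = P(D|F2)P(F2) / P(D)
= \frac{14}{15}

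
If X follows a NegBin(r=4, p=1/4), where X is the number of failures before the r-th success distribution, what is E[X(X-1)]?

E[X(X-1)] = E[X² - X] = E[X²] - E[X]
E[X] = 12
E[X²] = Var(X) + (E[X])² = 48 + (12)² = 192
E[X(X-1)] = 192 - 12 = 180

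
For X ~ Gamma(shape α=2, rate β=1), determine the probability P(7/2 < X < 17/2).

P(7/2 < X < 17/2) = ∫_{7/2}^{17/2} f(x) dx
where f(x) = x e^{- x}
= \frac{-19 + 9 e^{5}}{2 e^{\frac{17}{2}}}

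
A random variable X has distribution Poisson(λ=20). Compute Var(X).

For X ~ Poisson(λ=20):
Var(X) = 20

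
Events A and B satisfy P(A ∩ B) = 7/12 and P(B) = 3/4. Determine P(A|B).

P(A|B) = P(A ∩ B) / P(B)
= (7/12) / (3/4)
= 7/9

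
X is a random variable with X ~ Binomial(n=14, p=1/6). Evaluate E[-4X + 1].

For X ~ Binomial(n=14, p=1/6):
E[X] = \frac{7}{3}
E[-4X + 1] = -4 × E[X] + 1 = - \frac{25}{3}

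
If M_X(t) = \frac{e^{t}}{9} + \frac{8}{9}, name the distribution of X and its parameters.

The MGF M(t) = \frac{e^{t}}{9} + \frac{8}{9} is the standard form for the Bernoulli distribution.
Comparing with the known MGF formula identifies: Bernoulli(p=1/9)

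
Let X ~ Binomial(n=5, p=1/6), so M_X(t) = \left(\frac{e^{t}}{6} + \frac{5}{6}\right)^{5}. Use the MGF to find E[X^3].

To find E[X^3], compute M^(3)(0):
M^(1)(t) = \frac{5 \left(\frac{e^{t}}{6} + \frac{5}{6}\right)^{4} e^{t}}{6}
M^(2)(t) = \frac{5 \left(\frac{e^{t}}{6} + \frac{5}{6}\right)^{4} e^{t}}{6} + \frac{5 \left(\frac{e^{t}}{6} + \frac{5}{6}\right)^{3} e^{2 t}}{9}
M^(3)(t) = \frac{5 \left(\frac{e^{t}}{6} + \frac{5}{6}\right)^{4} e^{t}}{6} + \frac{5 \left(\frac{e^{t}}{6} + \frac{5}{6}\right)^{3} e^{2 t}}{3} + \frac{5 \left(\frac{e^{t}}{6} + \frac{5}{6}\right)^{2} e^{3 t}}{18}
M^(3)(0) = \frac{25}{9}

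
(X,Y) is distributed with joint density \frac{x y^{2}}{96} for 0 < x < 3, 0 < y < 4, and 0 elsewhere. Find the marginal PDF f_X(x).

f_X(x) = ∫_0^4 f(x,y) dy
= ∫_0^4 \frac{x y^{2}}{96} dy
= \frac{2 x}{9} for 0 < x < 3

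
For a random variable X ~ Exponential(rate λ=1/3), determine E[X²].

Using the identity E[X²] = Var(X) + (E[X])²:
E[X] = 3
Var(X) = 9
E[X²] = 9 + (3)²
= 18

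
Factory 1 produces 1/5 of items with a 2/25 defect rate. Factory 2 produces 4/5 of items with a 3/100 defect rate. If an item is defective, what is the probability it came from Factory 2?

Using Bayes' theorem:
P(F1) = 1/5, P(D|F1) = 2/25
P(F2) = 4/5, P(D|F2) = 3/100
P(D) = P(D|F1)P(F1) + P(D|F2)P(F2)
     = \frac{1}{25}
P(F2|D) = P(D|F2)P(F2) / P(D)
= \frac{3}{5}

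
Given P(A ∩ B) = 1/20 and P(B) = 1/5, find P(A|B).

P(A|B) = P(A ∩ B) / P(B)
= (1/20) / (1/5)
= 1/4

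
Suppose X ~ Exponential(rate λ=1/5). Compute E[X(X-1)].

E[X(X-1)] = E[X² - X] = E[X²] - E[X]
E[X] = 5
E[X²] = Var(X) + (E[X])² = 25 + (5)² = 50
E[X(X-1)] = 50 - 5 = 45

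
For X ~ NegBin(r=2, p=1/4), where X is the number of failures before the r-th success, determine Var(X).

For X ~ NegBin(r=2, p=1/4), where X is the number of failures before the r-th success:
Var(X) = 24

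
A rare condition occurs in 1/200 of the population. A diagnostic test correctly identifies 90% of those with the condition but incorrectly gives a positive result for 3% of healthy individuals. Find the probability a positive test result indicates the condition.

Let D = the rare event, + = positive/flagged.
P(D) = 1/200
P(+|D) = 90/100 = 9/10
P(+|D') = 3/100
P(+) = P(+|D)P(D) + P(+|D')P(D')
     = \frac{9}{10} × \frac{1}{200} + \frac{3}{100} × \frac{199}{200}
     = \frac{687}{20000}
P(D|+) = P(+|D)P(D)/P(+) = \frac{30}{229}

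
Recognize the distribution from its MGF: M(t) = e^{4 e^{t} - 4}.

The MGF M(t) = e^{4 e^{t} - 4} is the standard form for the Poisson distribution.
Comparing with the known MGF formula identifies: Poisson(λ=4)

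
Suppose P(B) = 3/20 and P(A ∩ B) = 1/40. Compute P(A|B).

P(A|B) = P(A ∩ B) / P(B)
= (1/40) / (3/20)
= 1/6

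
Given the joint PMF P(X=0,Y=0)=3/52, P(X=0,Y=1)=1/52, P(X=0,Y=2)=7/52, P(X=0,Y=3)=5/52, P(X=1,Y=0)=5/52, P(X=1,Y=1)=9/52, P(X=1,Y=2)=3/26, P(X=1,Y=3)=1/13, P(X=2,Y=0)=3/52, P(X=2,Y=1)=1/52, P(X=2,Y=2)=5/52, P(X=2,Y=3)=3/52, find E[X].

First find marginal of X:
P(X=0) = 4/13
P(X=1) = 6/13
P(X=2) = 3/13
E[X] = 0 × 4/13 + 1 × 6/13 + 2 × 3/13 = 12/13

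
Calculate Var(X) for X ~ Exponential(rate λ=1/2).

For X ~ Exponential(rate λ=1/2):
Var(X) = 4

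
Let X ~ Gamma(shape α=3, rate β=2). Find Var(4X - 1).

For X ~ Gamma(shape α=3, rate β=2):
Var(X) = \frac{3}{4}
Var(4X - 1) = (4)² × Var(X) = 16 × \frac{3}{4} = 12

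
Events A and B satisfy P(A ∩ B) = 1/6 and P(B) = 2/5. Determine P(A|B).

P(A|B) = P(A ∩ B) / P(B)
= (1/6) / (2/5)
= 5/12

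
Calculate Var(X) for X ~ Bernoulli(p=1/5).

For X ~ Bernoulli(p=1/5):
Var(X) = \frac{4}{25}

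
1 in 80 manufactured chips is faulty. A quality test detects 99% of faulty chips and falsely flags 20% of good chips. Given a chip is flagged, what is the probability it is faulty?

Let D = the rare event, + = positive/flagged.
P(D) = 1/80
P(+|D) = 99/100
P(+|D') = 20/100 = 1/5
P(+) = P(+|D)P(D) + P(+|D')P(D')
     = \frac{99}{100} × \frac{1}{80} + \frac{1}{5} × \frac{79}{80}
     = \frac{1679}{8000}
P(D|+) = P(+|D)P(D)/P(+) = \frac{99}{1679}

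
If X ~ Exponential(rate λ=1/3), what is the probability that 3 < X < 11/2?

P(3 < X < 11/2) = ∫_{3}^{11/2} f(x) dx
where f(x) = \frac{e^{- \frac{x}{3}}}{3}
= - \frac{1}{e^{\frac{11}{6}}} + e^{-1}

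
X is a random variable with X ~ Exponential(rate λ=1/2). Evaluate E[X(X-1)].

E[X(X-1)] = E[X² - X] = E[X²] - E[X]
E[X] = 2
E[X²] = Var(X) + (E[X])² = 4 + (2)² = 8
E[X(X-1)] = 8 - 2 = 6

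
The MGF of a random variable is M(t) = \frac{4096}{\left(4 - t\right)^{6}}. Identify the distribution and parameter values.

The MGF M(t) = \frac{4096}{\left(4 - t\right)^{6}} is the standard form for the Gamma distribution.
Comparing with the known MGF formula identifies: Gamma(shape α=6, rate β=4)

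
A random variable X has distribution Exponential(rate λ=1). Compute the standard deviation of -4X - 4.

For X ~ Exponential(rate λ=1):
Var(X) = 1
SD(X) = √(Var(X)) = √(1) = 1
SD(-4X - 4) = |-4| × SD(X) = 4 × 1 = 4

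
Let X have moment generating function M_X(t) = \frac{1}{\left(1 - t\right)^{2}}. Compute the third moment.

To find E[X^3], compute M^(3)(0):
M^(1)(t) = \frac{2}{\left(1 - t\right)^{3}}
M^(2)(t) = \frac{6}{\left(1 - t\right)^{4}}
M^(3)(t) = \frac{24}{\left(1 - t\right)^{5}}
M^(3)(0) = 24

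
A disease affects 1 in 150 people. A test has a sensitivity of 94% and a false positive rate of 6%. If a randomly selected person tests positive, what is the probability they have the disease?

Let D = the rare event, + = positive/flagged.
P(D) = 1/150
P(+|D) = 94/100 = 47/50
P(+|D') = 6/100 = 3/50
P(+) = P(+|D)P(D) + P(+|D')P(D')
     = \frac{47}{50} × \frac{1}{150} + \frac{3}{50} × \frac{149}{150}
     = \frac{247}{3750}
P(D|+) = P(+|D)P(D)/P(+) = \frac{47}{494}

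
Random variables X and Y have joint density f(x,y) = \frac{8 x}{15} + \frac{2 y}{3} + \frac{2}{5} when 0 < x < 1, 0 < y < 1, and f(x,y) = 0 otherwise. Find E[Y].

E[Y] = ∫_0^1 ∫_0^1 y × f(x,y) dx dy
= \frac{5}{9}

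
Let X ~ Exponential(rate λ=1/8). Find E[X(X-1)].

E[X(X-1)] = E[X² - X] = E[X²] - E[X]
E[X] = 8
E[X²] = Var(X) + (E[X])² = 64 + (8)² = 128
E[X(X-1)] = 128 - 8 = 120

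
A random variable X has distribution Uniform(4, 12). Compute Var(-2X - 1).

For X ~ Uniform(4, 12):
Var(X) = \frac{16}{3}
Var(-2X - 1) = (-2)² × Var(X) = 4 × \frac{16}{3} = \frac{64}{3}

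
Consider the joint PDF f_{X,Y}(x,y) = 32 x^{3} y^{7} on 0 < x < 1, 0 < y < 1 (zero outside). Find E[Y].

E[Y] = ∫_0^1 ∫_0^1 y × f(x,y) dx dy
= \frac{8}{9}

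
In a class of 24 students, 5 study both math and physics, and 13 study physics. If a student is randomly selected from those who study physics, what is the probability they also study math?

P(A ∩ B) = 5/24
P(B) = 13/24
P(A|B) = P(A ∩ B) / P(B) = (5/24) / (13/24) = 5/13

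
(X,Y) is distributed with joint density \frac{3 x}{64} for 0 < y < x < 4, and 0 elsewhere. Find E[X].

f_X(x) = ∫_0^x \frac{3 x}{64} dy = \frac{3 x^{2}}{64}
E[X] = ∫_0^4 x × (\frac{3 x^{2}}{64}) dx = 3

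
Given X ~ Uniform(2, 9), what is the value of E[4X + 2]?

For X ~ Uniform(2, 9):
E[X] = \frac{11}{2}
E[4X + 2] = 4 × E[X] + 2 = 24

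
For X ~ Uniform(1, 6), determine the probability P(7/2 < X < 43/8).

P(7/2 < X < 43/8) = ∫_{7/2}^{43/8} f(x) dx
where f(x) = \frac{1}{5}
= \frac{3}{8}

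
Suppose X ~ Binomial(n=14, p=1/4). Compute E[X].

For X ~ Binomial(n=14, p=1/4), the expected value is:
E[X] = \frac{7}{2}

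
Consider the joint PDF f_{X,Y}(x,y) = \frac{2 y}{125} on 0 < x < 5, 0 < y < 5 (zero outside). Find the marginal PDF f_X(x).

f_X(x) = ∫_0^5 f(x,y) dy
= ∫_0^5 \frac{2 y}{125} dy
= \frac{1}{5} for 0 < x < 5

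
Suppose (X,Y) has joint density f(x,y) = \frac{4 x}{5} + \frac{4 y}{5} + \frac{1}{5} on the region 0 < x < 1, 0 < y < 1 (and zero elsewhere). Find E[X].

E[X] = ∫_0^1 ∫_0^1 x × f(x,y) dy dx
= ∫_0^1 ∫_0^1 x × (\frac{4 x}{5} + \frac{4 y}{5} + \frac{1}{5}) dy dx
= \frac{17}{30}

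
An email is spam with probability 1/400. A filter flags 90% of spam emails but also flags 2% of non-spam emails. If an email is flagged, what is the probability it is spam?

Let D = the rare event, + = positive/flagged.
P(D) = 1/400
P(+|D) = 90/100 = 9/10
P(+|D') = 2/100 = 1/50
P(+) = P(+|D)P(D) + P(+|D')P(D')
     = \frac{9}{10} × \frac{1}{400} + \frac{1}{50} × \frac{399}{400}
     = \frac{111}{5000}
P(D|+) = P(+|D)P(D)/P(+) = \frac{15}{148}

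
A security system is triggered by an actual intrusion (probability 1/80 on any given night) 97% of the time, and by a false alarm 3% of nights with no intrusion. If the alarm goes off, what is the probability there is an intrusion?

Let D = the rare event, + = positive/flagged.
P(D) = 1/80
P(+|D) = 97/100
P(+|D') = 3/100
P(+) = P(+|D)P(D) + P(+|D')P(D')
     = \frac{97}{100} × \frac{1}{80} + \frac{3}{100} × \frac{79}{80}
     = \frac{167}{4000}
P(D|+) = P(+|D)P(D)/P(+) = \frac{97}{334}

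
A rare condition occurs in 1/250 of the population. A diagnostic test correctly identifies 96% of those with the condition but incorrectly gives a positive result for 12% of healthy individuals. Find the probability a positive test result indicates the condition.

Let D = the rare event, + = positive/flagged.
P(D) = 1/250
P(+|D) = 96/100 = 24/25
P(+|D') = 12/100 = 3/25
P(+) = P(+|D)P(D) + P(+|D')P(D')
     = \frac{24}{25} × \frac{1}{250} + \frac{3}{25} × \frac{249}{250}
     = \frac{771}{6250}
P(D|+) = P(+|D)P(D)/P(+) = \frac{8}{257}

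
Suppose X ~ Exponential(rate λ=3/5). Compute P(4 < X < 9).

P(4 < X < 9) = ∫_{4}^{9} f(x) dx
where f(x) = \frac{3 e^{- \frac{3 x}{5}}}{5}
= - \frac{1 - e^{3}}{e^{\frac{27}{5}}}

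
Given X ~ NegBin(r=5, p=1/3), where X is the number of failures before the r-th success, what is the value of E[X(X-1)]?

E[X(X-1)] = E[X² - X] = E[X²] - E[X]
E[X] = 10
E[X²] = Var(X) + (E[X])² = 30 + (10)² = 130
E[X(X-1)] = 130 - 10 = 120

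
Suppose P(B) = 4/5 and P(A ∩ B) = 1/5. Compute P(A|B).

P(A|B) = P(A ∩ B) / P(B)
= (1/5) / (4/5)
= 1/4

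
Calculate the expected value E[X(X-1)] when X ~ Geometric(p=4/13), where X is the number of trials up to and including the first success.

E[X(X-1)] = E[X² - X] = E[X²] - E[X]
E[X] = \frac{13}{4}
E[X²] = Var(X) + (E[X])² = \frac{117}{16} + (\frac{13}{4})² = \frac{143}{8}
E[X(X-1)] = \frac{143}{8} - \frac{13}{4} = \frac{117}{8}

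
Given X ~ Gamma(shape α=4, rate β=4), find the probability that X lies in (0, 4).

P(0 < X < 4) = ∫_{0}^{4} f(x) dx
where f(x) = \frac{128 x^{3} e^{- 4 x}}{3}
= 1 - \frac{2483}{3 e^{16}}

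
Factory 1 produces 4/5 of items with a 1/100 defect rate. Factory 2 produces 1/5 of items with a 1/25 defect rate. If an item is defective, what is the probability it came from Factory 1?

Using Bayes' theorem:
P(F1) = 4/5, P(D|F1) = 1/100
P(F2) = 1/5, P(D|F2) = 1/25
P(D) = P(D|F1)P(F1) + P(D|F2)P(F2)
     = \frac{2}{125}
P(F1|D) = P(D|F1)P(F1) / P(D)
= \frac{1}{2}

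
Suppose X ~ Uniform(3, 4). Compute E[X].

For X ~ Uniform(3, 4), the expected value is:
E[X] = \frac{7}{2}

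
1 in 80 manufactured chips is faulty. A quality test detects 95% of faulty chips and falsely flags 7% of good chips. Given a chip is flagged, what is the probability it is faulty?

Let D = the rare event, + = positive/flagged.
P(D) = 1/80
P(+|D) = 95/100 = 19/20
P(+|D') = 7/100
P(+) = P(+|D)P(D) + P(+|D')P(D')
     = \frac{19}{20} × \frac{1}{80} + \frac{7}{100} × \frac{79}{80}
     = \frac{81}{1000}
P(D|+) = P(+|D)P(D)/P(+) = \frac{95}{648}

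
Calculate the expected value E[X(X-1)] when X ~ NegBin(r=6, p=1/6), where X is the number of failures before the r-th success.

E[X(X-1)] = E[X² - X] = E[X²] - E[X]
E[X] = 30
E[X²] = Var(X) + (E[X])² = 180 + (30)² = 1080
E[X(X-1)] = 1080 - 30 = 1050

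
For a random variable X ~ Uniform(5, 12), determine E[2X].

For X ~ Uniform(5, 12):
E[X] = \frac{17}{2}
E[2X] = 2 × E[X] + 0 = 17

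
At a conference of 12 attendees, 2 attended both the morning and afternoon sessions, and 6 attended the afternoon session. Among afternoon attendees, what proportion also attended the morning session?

P(A ∩ B) = 2/12 = 1/6
P(B) = 6/12 = 1/2
P(A|B) = P(A ∩ B) / P(B) = (1/6) / (1/2) = 1/3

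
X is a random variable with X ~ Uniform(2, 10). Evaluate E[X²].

Using the identity E[X²] = Var(X) + (E[X])²:
E[X] = 6
Var(X) = \frac{16}{3}
E[X²] = \frac{16}{3} + (6)²
= \frac{124}{3}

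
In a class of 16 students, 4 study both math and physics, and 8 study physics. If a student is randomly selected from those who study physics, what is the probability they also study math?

P(A ∩ B) = 4/16 = 1/4
P(B) = 8/16 = 1/2
P(A|B) = P(A ∩ B) / P(B) = (1/4) / (1/2) = 1/2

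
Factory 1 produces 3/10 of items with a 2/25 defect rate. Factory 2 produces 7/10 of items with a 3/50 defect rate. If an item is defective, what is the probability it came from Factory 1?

Using Bayes' theorem:
P(F1) = 3/10, P(D|F1) = 2/25
P(F2) = 7/10, P(D|F2) = 3/50
P(D) = P(D|F1)P(F1) + P(D|F2)P(F2)
     = \frac{33}{500}
P(F1|D) = P(D|F1)P(F1) / P(D)
= \frac{4}{11}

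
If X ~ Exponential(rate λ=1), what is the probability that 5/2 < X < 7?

P(5/2 < X < 7) = ∫_{5/2}^{7} f(x) dx
where f(x) = e^{- x}
= - \frac{1}{e^{7}} + e^{- \frac{5}{2}}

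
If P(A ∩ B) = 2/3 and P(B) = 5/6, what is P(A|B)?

P(A|B) = P(A ∩ B) / P(B)
= (2/3) / (5/6)
= 4/5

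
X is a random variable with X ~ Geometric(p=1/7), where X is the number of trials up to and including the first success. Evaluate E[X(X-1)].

E[X(X-1)] = E[X² - X] = E[X²] - E[X]
E[X] = 7
E[X²] = Var(X) + (E[X])² = 42 + (7)² = 91
E[X(X-1)] = 91 - 7 = 84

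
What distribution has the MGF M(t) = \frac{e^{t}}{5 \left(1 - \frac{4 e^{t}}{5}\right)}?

The MGF M(t) = \frac{e^{t}}{5 \left(1 - \frac{4 e^{t}}{5}\right)} is the standard form for the Geometric distribution.
Comparing with the known MGF formula identifies: Geometric(p=1/5), X = trial number of first success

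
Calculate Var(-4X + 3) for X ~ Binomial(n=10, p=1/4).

For X ~ Binomial(n=10, p=1/4):
Var(X) = \frac{15}{8}
Var(-4X + 3) = (-4)² × Var(X) = 16 × \frac{15}{8} = 30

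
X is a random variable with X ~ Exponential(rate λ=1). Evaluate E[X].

For X ~ Exponential(rate λ=1), the expected value is:
E[X] = 1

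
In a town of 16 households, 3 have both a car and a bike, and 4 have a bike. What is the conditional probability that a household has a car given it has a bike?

P(A ∩ B) = 3/16
P(B) = 4/16 = 1/4
P(A|B) = P(A ∩ B) / P(B) = (3/16) / (1/4) = 3/4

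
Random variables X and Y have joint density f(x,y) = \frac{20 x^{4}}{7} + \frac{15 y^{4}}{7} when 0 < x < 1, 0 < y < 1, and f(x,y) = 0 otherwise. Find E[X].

E[X] = ∫_0^1 ∫_0^1 x × f(x,y) dy dx
= ∫_0^1 ∫_0^1 x × (\frac{20 x^{4}}{7} + \frac{15 y^{4}}{7}) dy dx
= \frac{29}{42}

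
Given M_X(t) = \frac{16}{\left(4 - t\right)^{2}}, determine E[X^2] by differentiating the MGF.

To find E[X^2], compute M^(2)(0):
M^(1)(t) = \frac{32}{\left(4 - t\right)^{3}}
M^(2)(t) = \frac{96}{\left(4 - t\right)^{4}}
M^(2)(0) = \frac{3}{8}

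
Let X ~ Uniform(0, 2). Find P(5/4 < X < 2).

P(5/4 < X < 2) = ∫_{5/4}^{2} f(x) dx
where f(x) = \frac{1}{2}
= \frac{3}{8}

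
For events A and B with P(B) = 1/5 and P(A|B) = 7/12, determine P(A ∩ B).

By definition, P(A|B) = P(A ∩ B) / P(B)
So P(A ∩ B) = P(A|B) × P(B)
= 7/12 × 1/5
= 7/60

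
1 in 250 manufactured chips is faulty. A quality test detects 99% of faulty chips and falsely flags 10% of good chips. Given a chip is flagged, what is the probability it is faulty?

Let D = the rare event, + = positive/flagged.
P(D) = 1/250
P(+|D) = 99/100
P(+|D') = 10/100 = 1/10
P(+) = P(+|D)P(D) + P(+|D')P(D')
     = \frac{99}{100} × \frac{1}{250} + \frac{1}{10} × \frac{249}{250}
     = \frac{2589}{25000}
P(D|+) = P(+|D)P(D)/P(+) = \frac{33}{863}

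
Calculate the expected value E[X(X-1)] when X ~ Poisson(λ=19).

E[X(X-1)] = E[X² - X] = E[X²] - E[X]
E[X] = 19
E[X²] = Var(X) + (E[X])² = 19 + (19)² = 380
E[X(X-1)] = 380 - 19 = 361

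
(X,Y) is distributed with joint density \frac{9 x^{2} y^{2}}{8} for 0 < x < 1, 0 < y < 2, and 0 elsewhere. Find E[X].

f_X(x) = ∫_0^2 \frac{9 x^{2} y^{2}}{8} dy = 3 x^{2}
E[X] = ∫_0^1 x × (3 x^{2}) dx = \frac{3}{4}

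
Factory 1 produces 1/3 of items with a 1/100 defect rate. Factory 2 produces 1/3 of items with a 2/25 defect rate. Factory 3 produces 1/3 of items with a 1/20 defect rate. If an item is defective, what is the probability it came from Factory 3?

Using Bayes' theorem:
P(F1) = 1/3, P(D|F1) = 1/100
P(F2) = 1/3, P(D|F2) = 2/25
P(F3) = 1/3, P(D|F3) = 1/20
P(D) = P(D|F1)P(F1) + P(D|F2)P(F2) + P(D|F3)P(F3)
     = \frac{7}{150}
P(F3|D) = P(D|F3)P(F3) / P(D)
= \frac{5}{14}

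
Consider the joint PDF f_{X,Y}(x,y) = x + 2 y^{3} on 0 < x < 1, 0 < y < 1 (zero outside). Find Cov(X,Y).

E[XY] = ∫∫ xy × f(x,y) dx dy = \frac{11}{30}
E[X] = \frac{7}{12}
E[Y] = \frac{13}{20}
Cov(X,Y) = E[XY] - E[X]E[Y] = - \frac{1}{80}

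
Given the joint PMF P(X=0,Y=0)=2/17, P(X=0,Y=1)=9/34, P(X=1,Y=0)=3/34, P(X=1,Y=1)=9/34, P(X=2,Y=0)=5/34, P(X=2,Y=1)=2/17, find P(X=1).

P(X=1) = P(X=1,Y=0) + P(X=1,Y=1)
= 3/34 + 9/34
= 6/17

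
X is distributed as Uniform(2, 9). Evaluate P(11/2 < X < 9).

P(11/2 < X < 9) = ∫_{11/2}^{9} f(x) dx
where f(x) = \frac{1}{7}
= \frac{1}{2}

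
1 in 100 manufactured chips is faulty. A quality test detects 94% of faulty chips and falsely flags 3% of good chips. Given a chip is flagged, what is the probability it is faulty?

Let D = the rare event, + = positive/flagged.
P(D) = 1/100
P(+|D) = 94/100 = 47/50
P(+|D') = 3/100
P(+) = P(+|D)P(D) + P(+|D')P(D')
     = \frac{47}{50} × \frac{1}{100} + \frac{3}{100} × \frac{99}{100}
     = \frac{391}{10000}
P(D|+) = P(+|D)P(D)/P(+) = \frac{94}{391}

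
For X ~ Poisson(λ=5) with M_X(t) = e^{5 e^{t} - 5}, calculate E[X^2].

To find E[X^2], compute M^(2)(0):
M^(1)(t) = 5 e^{t} e^{5 e^{t} - 5}
M^(2)(t) = 25 e^{2 t} e^{5 e^{t} - 5} + 5 e^{t} e^{5 e^{t} - 5}
M^(2)(0) = 30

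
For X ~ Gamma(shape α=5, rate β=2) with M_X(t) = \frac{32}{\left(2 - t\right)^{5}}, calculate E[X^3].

To find E[X^3], compute M^(3)(0):
M^(1)(t) = \frac{160}{\left(2 - t\right)^{6}}
M^(2)(t) = \frac{960}{\left(2 - t\right)^{7}}
M^(3)(t) = \frac{6720}{\left(2 - t\right)^{8}}
M^(3)(0) = \frac{105}{4}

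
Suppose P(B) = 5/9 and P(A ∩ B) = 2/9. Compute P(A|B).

P(A|B) = P(A ∩ B) / P(B)
= (2/9) / (5/9)
= 2/5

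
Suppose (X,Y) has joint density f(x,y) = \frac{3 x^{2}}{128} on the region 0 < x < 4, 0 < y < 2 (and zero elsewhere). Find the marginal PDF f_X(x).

f_X(x) = ∫_0^2 f(x,y) dy
= ∫_0^2 \frac{3 x^{2}}{128} dy
= \frac{3 x^{2}}{64} for 0 < x < 4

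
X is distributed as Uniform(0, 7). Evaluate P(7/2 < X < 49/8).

P(7/2 < X < 49/8) = ∫_{7/2}^{49/8} f(x) dx
where f(x) = \frac{1}{7}
= \frac{3}{8}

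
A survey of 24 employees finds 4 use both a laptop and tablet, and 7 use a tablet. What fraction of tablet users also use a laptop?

P(A ∩ B) = 4/24 = 1/6
P(B) = 7/24
P(A|B) = P(A ∩ B) / P(B) = (1/6) / (7/24) = 4/7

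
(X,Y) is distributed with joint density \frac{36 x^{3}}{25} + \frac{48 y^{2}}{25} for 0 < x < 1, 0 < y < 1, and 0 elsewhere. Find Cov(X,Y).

E[XY] = ∫∫ xy × f(x,y) dx dy = \frac{48}{125}
E[X] = \frac{76}{125}
E[Y] = \frac{33}{50}
Cov(X,Y) = E[XY] - E[X]E[Y] = - \frac{54}{3125}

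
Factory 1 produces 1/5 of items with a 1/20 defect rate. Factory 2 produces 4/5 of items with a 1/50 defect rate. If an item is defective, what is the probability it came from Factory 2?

Using Bayes' theorem:
P(F1) = 1/5, P(D|F1) = 1/20
P(F2) = 4/5, P(D|F2) = 1/50
P(D) = P(D|F1)P(F1) + P(D|F2)P(F2)
     = \frac{13}{500}
P(F2|D) = P(D|F2)P(F2) / P(D)
= \frac{8}{13}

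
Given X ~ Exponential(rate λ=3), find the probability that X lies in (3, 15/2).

P(3 < X < 15/2) = ∫_{3}^{15/2} f(x) dx
where f(x) = 3 e^{- 3 x}
= - \frac{1}{e^{\frac{45}{2}}} + e^{-9}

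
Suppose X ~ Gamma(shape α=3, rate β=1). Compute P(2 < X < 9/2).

P(2 < X < 9/2) = ∫_{2}^{9/2} f(x) dx
where f(x) = \frac{x^{2} e^{- x}}{2}
= - \frac{125}{8 e^{\frac{9}{2}}} + \frac{5}{e^{2}}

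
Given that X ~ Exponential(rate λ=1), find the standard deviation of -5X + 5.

For X ~ Exponential(rate λ=1):
Var(X) = 1
SD(X) = √(Var(X)) = √(1) = 1
SD(-5X + 5) = |-5| × SD(X) = 5 × 1 = 5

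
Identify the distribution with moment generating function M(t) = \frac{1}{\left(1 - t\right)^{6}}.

The MGF M(t) = \frac{1}{\left(1 - t\right)^{6}} is the standard form for the Gamma distribution.
Comparing with the known MGF formula identifies: Gamma(shape α=6, rate β=1)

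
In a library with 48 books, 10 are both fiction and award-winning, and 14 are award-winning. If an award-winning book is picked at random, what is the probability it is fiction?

P(A ∩ B) = 10/48 = 5/24
P(B) = 14/48 = 7/24
P(A|B) = P(A ∩ B) / P(B) = (5/24) / (7/24) = 5/7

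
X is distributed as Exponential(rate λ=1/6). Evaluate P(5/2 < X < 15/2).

P(5/2 < X < 15/2) = ∫_{5/2}^{15/2} f(x) dx
where f(x) = \frac{e^{- \frac{x}{6}}}{6}
= - \frac{1}{e^{\frac{5}{4}}} + e^{- \frac{5}{12}}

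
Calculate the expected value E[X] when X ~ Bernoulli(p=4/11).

For X ~ Bernoulli(p=4/11), the expected value is:
E[X] = \frac{4}{11}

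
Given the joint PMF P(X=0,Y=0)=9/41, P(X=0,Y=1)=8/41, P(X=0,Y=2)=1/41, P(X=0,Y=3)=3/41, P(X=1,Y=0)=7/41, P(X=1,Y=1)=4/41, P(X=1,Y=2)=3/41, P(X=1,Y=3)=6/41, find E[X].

First find marginal of X:
P(X=0) = 21/41
P(X=1) = 20/41
E[X] = 0 × 21/41 + 1 × 20/41 = 20/41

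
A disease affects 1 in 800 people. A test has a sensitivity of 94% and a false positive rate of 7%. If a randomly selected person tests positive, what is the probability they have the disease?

Let D = the rare event, + = positive/flagged.
P(D) = 1/800
P(+|D) = 94/100 = 47/50
P(+|D') = 7/100
P(+) = P(+|D)P(D) + P(+|D')P(D')
     = \frac{47}{50} × \frac{1}{800} + \frac{7}{100} × \frac{799}{800}
     = \frac{5687}{80000}
P(D|+) = P(+|D)P(D)/P(+) = \frac{2}{121}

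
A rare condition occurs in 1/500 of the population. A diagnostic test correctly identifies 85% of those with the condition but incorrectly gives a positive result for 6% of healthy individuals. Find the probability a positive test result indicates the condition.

Let D = the rare event, + = positive/flagged.
P(D) = 1/500
P(+|D) = 85/100 = 17/20
P(+|D') = 6/100 = 3/50
P(+) = P(+|D)P(D) + P(+|D')P(D')
     = \frac{17}{20} × \frac{1}{500} + \frac{3}{50} × \frac{499}{500}
     = \frac{3079}{50000}
P(D|+) = P(+|D)P(D)/P(+) = \frac{85}{3079}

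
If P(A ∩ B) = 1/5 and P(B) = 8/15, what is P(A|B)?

P(A|B) = P(A ∩ B) / P(B)
= (1/5) / (8/15)
= 3/8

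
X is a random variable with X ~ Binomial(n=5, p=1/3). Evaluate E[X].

For X ~ Binomial(n=5, p=1/3), the expected value is:
E[X] = \frac{5}{3}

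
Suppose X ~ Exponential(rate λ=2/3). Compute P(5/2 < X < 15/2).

P(5/2 < X < 15/2) = ∫_{5/2}^{15/2} f(x) dx
where f(x) = \frac{2 e^{- \frac{2 x}{3}}}{3}
= - \frac{1}{e^{5}} + e^{- \frac{5}{3}}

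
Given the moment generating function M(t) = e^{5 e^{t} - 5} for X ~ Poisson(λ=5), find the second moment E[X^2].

To find E[X^2], compute M^(2)(0):
M^(1)(t) = 5 e^{t} e^{5 e^{t} - 5}
M^(2)(t) = 25 e^{2 t} e^{5 e^{t} - 5} + 5 e^{t} e^{5 e^{t} - 5}
M^(2)(0) = 30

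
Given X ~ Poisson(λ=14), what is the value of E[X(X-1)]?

E[X(X-1)] = E[X² - X] = E[X²] - E[X]
E[X] = 14
E[X²] = Var(X) + (E[X])² = 14 + (14)² = 210
E[X(X-1)] = 210 - 14 = 196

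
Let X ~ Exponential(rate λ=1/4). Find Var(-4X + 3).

For X ~ Exponential(rate λ=1/4):
Var(X) = 16
Var(-4X + 3) = (-4)² × Var(X) = 16 × 16 = 256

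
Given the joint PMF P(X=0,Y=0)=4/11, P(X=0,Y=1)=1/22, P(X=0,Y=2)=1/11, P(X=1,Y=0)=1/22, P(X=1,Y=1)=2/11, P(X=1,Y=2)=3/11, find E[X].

First find marginal of X:
P(X=0) = 1/2
P(X=1) = 1/2
E[X] = 0 × 1/2 + 1 × 1/2 = 1/2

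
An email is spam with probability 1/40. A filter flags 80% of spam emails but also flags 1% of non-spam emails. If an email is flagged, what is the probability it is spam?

Let D = the rare event, + = positive/flagged.
P(D) = 1/40
P(+|D) = 80/100 = 4/5
P(+|D') = 1/100
P(+) = P(+|D)P(D) + P(+|D')P(D')
     = \frac{4}{5} × \frac{1}{40} + \frac{1}{100} × \frac{39}{40}
     = \frac{119}{4000}
P(D|+) = P(+|D)P(D)/P(+) = \frac{80}{119}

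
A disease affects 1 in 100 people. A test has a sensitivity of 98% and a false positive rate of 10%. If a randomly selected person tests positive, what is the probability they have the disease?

Let D = the rare event, + = positive/flagged.
P(D) = 1/100
P(+|D) = 98/100 = 49/50
P(+|D') = 10/100 = 1/10
P(+) = P(+|D)P(D) + P(+|D')P(D')
     = \frac{49}{50} × \frac{1}{100} + \frac{1}{10} × \frac{99}{100}
     = \frac{68}{625}
P(D|+) = P(+|D)P(D)/P(+) = \frac{49}{544}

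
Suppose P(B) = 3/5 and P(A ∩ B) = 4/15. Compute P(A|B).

P(A|B) = P(A ∩ B) / P(B)
= (4/15) / (3/5)
= 4/9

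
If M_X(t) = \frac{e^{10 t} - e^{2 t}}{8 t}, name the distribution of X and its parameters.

The MGF M(t) = \frac{e^{10 t} - e^{2 t}}{8 t} is the standard form for the Uniform distribution.
Comparing with the known MGF formula identifies: Uniform(2, 10)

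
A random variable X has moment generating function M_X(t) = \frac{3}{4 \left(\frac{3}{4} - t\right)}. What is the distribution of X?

The MGF M(t) = \frac{3}{4 \left(\frac{3}{4} - t\right)} is the standard form for the Exponential distribution.
Comparing with the known MGF formula identifies: Exponential(rate λ=3/4)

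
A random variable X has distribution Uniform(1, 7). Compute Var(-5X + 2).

For X ~ Uniform(1, 7):
Var(X) = 3
Var(-5X + 2) = (-5)² × Var(X) = 25 × 3 = 75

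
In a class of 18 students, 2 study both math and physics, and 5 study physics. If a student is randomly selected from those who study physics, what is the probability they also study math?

P(A ∩ B) = 2/18 = 1/9
P(B) = 5/18
P(A|B) = P(A ∩ B) / P(B) = (1/9) / (5/18) = 2/5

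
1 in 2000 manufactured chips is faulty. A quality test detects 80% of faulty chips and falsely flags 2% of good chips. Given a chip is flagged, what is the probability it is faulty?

Let D = the rare event, + = positive/flagged.
P(D) = 1/2000
P(+|D) = 80/100 = 4/5
P(+|D') = 2/100 = 1/50
P(+) = P(+|D)P(D) + P(+|D')P(D')
     = \frac{4}{5} × \frac{1}{2000} + \frac{1}{50} × \frac{1999}{2000}
     = \frac{2039}{100000}
P(D|+) = P(+|D)P(D)/P(+) = \frac{40}{2039}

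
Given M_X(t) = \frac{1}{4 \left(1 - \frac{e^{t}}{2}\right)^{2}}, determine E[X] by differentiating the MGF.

To find E[X], compute M^(1)(0):
M^(1)(t) = \frac{e^{t}}{4 \left(1 - \frac{e^{t}}{2}\right)^{3}}
M^(1)(0) = 2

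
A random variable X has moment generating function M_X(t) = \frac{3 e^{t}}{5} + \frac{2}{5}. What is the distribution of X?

The MGF M(t) = \frac{3 e^{t}}{5} + \frac{2}{5} is the standard form for the Bernoulli distribution.
Comparing with the known MGF formula identifies: Bernoulli(p=3/5)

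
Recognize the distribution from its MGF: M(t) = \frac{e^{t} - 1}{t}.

The MGF M(t) = \frac{e^{t} - 1}{t} is the standard form for the Uniform distribution.
Comparing with the known MGF formula identifies: Uniform(0, 1)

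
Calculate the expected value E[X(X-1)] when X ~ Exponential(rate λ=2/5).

E[X(X-1)] = E[X² - X] = E[X²] - E[X]
E[X] = \frac{5}{2}
E[X²] = Var(X) + (E[X])² = \frac{25}{4} + (\frac{5}{2})² = \frac{25}{2}
E[X(X-1)] = \frac{25}{2} - \frac{5}{2} = 10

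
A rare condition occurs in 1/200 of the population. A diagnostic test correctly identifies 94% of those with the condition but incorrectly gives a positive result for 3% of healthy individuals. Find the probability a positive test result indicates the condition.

Let D = the rare event, + = positive/flagged.
P(D) = 1/200
P(+|D) = 94/100 = 47/50
P(+|D') = 3/100
P(+) = P(+|D)P(D) + P(+|D')P(D')
     = \frac{47}{50} × \frac{1}{200} + \frac{3}{100} × \frac{199}{200}
     = \frac{691}{20000}
P(D|+) = P(+|D)P(D)/P(+) = \frac{94}{691}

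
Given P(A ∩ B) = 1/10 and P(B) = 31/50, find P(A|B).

P(A|B) = P(A ∩ B) / P(B)
= (1/10) / (31/50)
= 5/31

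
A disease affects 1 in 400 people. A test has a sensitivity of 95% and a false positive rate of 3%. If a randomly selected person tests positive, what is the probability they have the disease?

Let D = the rare event, + = positive/flagged.
P(D) = 1/400
P(+|D) = 95/100 = 19/20
P(+|D') = 3/100
P(+) = P(+|D)P(D) + P(+|D')P(D')
     = \frac{19}{20} × \frac{1}{400} + \frac{3}{100} × \frac{399}{400}
     = \frac{323}{10000}
P(D|+) = P(+|D)P(D)/P(+) = \frac{5}{68}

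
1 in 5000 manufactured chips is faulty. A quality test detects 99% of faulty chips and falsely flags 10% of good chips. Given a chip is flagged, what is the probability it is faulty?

Let D = the rare event, + = positive/flagged.
P(D) = 1/5000
P(+|D) = 99/100
P(+|D') = 10/100 = 1/10
P(+) = P(+|D)P(D) + P(+|D')P(D')
     = \frac{99}{100} × \frac{1}{5000} + \frac{1}{10} × \frac{4999}{5000}
     = \frac{50089}{500000}
P(D|+) = P(+|D)P(D)/P(+) = \frac{99}{50089}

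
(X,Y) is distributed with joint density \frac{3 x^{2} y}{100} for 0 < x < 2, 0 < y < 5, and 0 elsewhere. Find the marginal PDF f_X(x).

f_X(x) = ∫_0^5 f(x,y) dy
= ∫_0^5 \frac{3 x^{2} y}{100} dy
= \frac{3 x^{2}}{8} for 0 < x < 2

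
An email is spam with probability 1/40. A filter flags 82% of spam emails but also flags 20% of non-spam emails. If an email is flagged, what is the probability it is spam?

Let D = the rare event, + = positive/flagged.
P(D) = 1/40
P(+|D) = 82/100 = 41/50
P(+|D') = 20/100 = 1/5
P(+) = P(+|D)P(D) + P(+|D')P(D')
     = \frac{41}{50} × \frac{1}{40} + \frac{1}{5} × \frac{39}{40}
     = \frac{431}{2000}
P(D|+) = P(+|D)P(D)/P(+) = \frac{41}{431}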